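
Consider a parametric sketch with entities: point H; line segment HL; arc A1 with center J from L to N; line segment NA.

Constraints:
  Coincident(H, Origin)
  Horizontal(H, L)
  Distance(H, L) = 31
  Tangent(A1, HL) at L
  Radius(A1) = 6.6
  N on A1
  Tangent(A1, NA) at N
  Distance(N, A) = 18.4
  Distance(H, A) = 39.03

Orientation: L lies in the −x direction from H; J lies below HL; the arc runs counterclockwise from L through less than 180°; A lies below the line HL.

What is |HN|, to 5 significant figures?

38.146

Checks: ∠(JL, LH) = 90.00° ✓; |JL| = 6.600 ✓; |JN| = 6.600 ✓; ∠(JN, NA) = 90.00° ✓; |NA| = 18.40 ✓; |HA| = 39.03 ✓.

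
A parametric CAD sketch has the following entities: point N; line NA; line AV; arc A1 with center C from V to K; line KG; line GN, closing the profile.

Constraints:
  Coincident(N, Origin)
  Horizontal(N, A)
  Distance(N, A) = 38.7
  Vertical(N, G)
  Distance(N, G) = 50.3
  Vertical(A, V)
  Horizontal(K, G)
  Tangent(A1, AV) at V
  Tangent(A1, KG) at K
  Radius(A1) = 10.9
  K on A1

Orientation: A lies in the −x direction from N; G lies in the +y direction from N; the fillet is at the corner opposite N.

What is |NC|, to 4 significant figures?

48.22

N is at the origin; N and A share the same y with |NA| = 38.7 and A on the −x side, so A = (-38.70, 0.000). N and G share the same x with |NG| = 50.3 and G on the +y side, so G = (0.000, 50.30). The virtual corner opposite N is at (-38.70, 50.30). Tangency of A1 to AV means the radius CV is perpendicular to AV and tangency of A1 to KG means the radius CK is perpendicular to KG, with radius 10.9, so the center C sits 10.9 in from both sides at C = (-27.80, 39.40). Then |NC| = |C − N| = 48.22.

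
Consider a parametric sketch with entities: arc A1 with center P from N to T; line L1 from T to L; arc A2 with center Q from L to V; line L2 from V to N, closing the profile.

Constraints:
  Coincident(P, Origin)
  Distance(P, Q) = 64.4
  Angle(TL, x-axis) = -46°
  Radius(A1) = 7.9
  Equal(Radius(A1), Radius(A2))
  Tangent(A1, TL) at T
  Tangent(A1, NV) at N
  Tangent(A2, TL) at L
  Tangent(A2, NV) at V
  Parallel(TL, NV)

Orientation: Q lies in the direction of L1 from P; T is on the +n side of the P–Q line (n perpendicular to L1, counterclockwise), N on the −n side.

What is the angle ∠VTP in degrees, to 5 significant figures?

76.215°

The slot axis is L1's direction at -46.0°, so u = (cos -46.0°, sin -46.0°) = (0.69466, -0.71934) and n = (−sin -46.0°, cos -46.0°) = (0.71934, 0.69466). P is at the origin and Q lies 64.4 along u from P, so Q = 64.4·u = (44.736, -46.325). Tangency of A1 to both parallel lines with radius 7.9 puts T and N at P ± 7.9·n: T = (5.6828, 5.4878), N = (-5.6828, -5.4878). Equal radii place L and V the same way about Q: L = Q + 7.9·n = (50.419, -40.838), V = Q − 7.9·n = (39.053, -51.813). Then cos ∠VTP = TV·TP / (|TV||TP|), giving 76.215°.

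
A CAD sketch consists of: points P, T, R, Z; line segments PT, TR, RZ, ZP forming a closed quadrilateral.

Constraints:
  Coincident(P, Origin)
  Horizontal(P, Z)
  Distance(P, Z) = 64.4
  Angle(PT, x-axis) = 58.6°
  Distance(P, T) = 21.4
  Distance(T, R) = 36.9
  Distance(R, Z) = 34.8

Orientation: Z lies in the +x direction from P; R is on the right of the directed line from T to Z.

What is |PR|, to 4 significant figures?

34.13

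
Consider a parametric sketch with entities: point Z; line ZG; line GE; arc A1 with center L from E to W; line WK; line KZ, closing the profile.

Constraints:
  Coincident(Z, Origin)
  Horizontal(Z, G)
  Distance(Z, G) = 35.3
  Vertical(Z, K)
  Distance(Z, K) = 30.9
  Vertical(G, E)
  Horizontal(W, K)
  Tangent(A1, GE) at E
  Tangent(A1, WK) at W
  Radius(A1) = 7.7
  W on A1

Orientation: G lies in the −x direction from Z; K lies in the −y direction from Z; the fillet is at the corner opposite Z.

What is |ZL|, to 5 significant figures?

36.056

Z is at the origin; Z and G share the same y with |ZG| = 35.3 and G on the −x side, so G = (-35.300, 0.0000). ZK is vertical with |ZK| = 30.9 and K on the −y side, so K = (0.0000, -30.900). The virtual corner opposite Z is at (-35.300, -30.900). The tangent condition forces LE to be normal to GE and tangency of A1 to WK means the radius LW is perpendicular to WK, with radius 7.7, so the center L sits 7.7 in from both sides at L = (-27.600, -23.200). Then |ZL| = |L − Z| = 36.056.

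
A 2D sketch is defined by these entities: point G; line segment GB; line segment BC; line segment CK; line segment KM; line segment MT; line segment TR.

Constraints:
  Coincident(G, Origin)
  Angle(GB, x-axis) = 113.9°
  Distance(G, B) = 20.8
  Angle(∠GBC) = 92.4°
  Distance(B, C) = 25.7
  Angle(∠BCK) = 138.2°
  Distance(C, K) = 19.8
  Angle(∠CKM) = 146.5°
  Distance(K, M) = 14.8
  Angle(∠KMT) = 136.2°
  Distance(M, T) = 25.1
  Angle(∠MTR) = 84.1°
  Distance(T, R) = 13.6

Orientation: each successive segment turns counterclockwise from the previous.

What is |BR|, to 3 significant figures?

46.6

G is at the origin; GB runs at 113.9° with length 20.8, so B = (-8.43, 19.0). ∠GBC = 92.4° gives BC at -158° from the x-axis; with |BC| = 25.7, C = (-32.3, 9.60). ∠BCK = 138.2° gives CK at -117° from the x-axis; with |CK| = 19.8, K = (-41.2, -8.09). ∠CKM = 146.5° gives KM at -83.2° from the x-axis; with |KM| = 14.8, M = (-39.5, -22.8). ∠KMT = 136.2° gives MT at -39.4° from the x-axis; with |MT| = 25.1, T = (-20.1, -38.7). ∠MTR = 84.1° gives TR at 56.5° from the x-axis; with |TR| = 13.6, R = (-12.6, -27.4). Then |BR| = |R − B| = 46.6.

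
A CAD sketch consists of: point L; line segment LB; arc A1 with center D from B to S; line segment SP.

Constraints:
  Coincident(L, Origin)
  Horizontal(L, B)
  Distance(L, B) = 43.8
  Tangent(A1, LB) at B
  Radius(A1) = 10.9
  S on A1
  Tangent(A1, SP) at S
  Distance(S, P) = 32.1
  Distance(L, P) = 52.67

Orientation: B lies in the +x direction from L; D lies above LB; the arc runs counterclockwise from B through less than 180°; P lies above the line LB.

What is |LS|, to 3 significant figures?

55.1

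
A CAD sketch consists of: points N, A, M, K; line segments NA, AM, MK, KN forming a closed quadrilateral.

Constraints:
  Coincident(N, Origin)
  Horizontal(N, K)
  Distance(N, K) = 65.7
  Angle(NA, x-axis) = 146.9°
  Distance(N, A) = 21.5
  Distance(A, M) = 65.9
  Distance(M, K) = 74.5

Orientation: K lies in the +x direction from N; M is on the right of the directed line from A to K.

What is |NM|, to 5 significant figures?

49.192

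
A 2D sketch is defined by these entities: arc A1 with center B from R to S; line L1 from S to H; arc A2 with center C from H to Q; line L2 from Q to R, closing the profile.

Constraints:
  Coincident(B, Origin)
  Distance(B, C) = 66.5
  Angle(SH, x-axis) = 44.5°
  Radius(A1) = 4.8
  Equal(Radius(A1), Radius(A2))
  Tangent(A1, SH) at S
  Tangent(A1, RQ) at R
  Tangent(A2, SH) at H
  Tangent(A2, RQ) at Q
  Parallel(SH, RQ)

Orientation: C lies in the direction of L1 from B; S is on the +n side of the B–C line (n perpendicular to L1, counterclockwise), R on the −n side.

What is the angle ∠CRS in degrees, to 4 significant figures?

85.87°

The slot axis is L1's direction at 44.5°, so u = (cos 44.5°, sin 44.5°) = (0.7133, 0.7009) and n = (−sin 44.5°, cos 44.5°) = (-0.7009, 0.7133). B is at the origin and C lies 66.5 along u from B, so C = 66.5·u = (47.43, 46.61). Tangency of A1 to both parallel lines with radius 4.8 puts S and R at B ± 4.8·n: S = (-3.364, 3.424), R = (3.364, -3.424). Then cos ∠CRS = RC·RS / (|RC||RS|), giving 85.87°.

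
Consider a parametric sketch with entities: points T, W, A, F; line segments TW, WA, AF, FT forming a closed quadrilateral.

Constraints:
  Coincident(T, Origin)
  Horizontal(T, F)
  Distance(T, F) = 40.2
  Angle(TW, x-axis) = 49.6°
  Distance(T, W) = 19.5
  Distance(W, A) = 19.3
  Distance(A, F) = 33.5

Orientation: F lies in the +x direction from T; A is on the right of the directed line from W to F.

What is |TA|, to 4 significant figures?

7.763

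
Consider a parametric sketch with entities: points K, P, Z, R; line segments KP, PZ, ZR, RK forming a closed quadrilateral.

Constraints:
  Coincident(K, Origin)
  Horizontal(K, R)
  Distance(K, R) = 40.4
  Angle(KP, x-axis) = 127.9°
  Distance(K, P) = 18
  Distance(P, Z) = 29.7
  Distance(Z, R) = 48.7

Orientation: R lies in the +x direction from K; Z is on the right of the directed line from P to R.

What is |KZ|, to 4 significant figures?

16.17

K is at the origin; K and R share the same y with |KR| = 40.4 and R in +x, so R = (40.4, 0). KP runs at 127.9° with |KP| = 18.0, so P = (-11.06, 14.20). Z is determined by |PZ| = 29.7 and |ZR| = 48.7 together: it lies at the intersection of circle(P, 29.7) and circle(R, 48.7). With |PR| = 53.38, the foot of the radical line on PR is 12.74 from P and the perpendicular offset is √(29.7² − 12.74²) = 26.83. Taking the right-of-PR solution: Z = (-5.917, -15.05).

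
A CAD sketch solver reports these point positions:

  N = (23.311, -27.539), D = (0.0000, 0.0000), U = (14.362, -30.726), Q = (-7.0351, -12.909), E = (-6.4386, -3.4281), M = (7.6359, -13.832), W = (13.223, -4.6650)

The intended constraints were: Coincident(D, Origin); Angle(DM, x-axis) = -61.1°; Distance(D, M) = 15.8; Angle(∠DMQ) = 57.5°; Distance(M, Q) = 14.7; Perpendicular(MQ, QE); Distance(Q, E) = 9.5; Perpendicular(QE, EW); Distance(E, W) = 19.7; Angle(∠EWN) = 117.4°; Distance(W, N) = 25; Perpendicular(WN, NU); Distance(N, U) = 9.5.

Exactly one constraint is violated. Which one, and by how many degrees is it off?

Perpendicular(WN, NU) — off by 4.20°.

D = (0.00, 0.00) ✓; DM at -61.10° ✓; |DM| = 15.80 ✓; ∠DMQ = 57.50° ✓; |MQ| = 14.70 ✓; ∠(MQ, QE) = 90.00° ✓; |QE| = 9.500 ✓; ∠(QE, EW) = 90.00° ✓; |EW| = 19.70 ✓; ∠EWN = 117.4° ✓; |WN| = 25.00 ✓; ∠(WN, NU) = 94.20° ✗; |NU| = 9.500 ✓.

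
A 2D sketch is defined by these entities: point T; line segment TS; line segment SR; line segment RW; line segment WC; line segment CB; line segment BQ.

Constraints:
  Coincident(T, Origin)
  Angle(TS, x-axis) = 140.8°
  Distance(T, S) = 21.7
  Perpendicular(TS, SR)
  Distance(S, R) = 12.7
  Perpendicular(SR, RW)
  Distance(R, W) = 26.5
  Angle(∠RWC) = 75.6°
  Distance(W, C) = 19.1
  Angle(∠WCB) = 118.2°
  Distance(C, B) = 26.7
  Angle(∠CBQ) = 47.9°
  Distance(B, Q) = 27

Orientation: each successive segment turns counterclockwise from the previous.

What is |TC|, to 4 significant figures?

5.800

SR ⟂ RW, so RW runs at -39.20°; with |RW| = 26.5, W = (-4.307, -12.88). ∠RWC = 75.6° gives WC at 65.20° from the x-axis; with |WC| = 19.1, C = (3.704, 4.463). Then |TC| = |C − T| = 5.800.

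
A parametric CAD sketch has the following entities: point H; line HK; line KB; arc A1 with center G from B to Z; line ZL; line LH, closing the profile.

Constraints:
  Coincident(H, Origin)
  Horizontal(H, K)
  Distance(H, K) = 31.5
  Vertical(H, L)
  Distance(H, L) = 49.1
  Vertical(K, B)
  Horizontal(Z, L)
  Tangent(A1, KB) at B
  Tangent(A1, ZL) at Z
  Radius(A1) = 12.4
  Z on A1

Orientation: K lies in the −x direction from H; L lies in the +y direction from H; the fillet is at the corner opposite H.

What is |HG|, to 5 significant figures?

41.373

H is at the origin; HK is horizontal with |HK| = 31.5 and K on the −x side, so K = (-31.500, 0.0000). H and L share the same x with |HL| = 49.1 and L on the +y side, so L = (0.0000, 49.100). The virtual corner opposite H is at (-31.500, 49.100). The tangent condition forces GB to be normal to KB and the tangent condition forces GZ to be normal to ZL, with radius 12.4, so the center G sits 12.4 in from both sides at G = (-19.100, 36.700). Then |HG| = |G − H| = 41.373.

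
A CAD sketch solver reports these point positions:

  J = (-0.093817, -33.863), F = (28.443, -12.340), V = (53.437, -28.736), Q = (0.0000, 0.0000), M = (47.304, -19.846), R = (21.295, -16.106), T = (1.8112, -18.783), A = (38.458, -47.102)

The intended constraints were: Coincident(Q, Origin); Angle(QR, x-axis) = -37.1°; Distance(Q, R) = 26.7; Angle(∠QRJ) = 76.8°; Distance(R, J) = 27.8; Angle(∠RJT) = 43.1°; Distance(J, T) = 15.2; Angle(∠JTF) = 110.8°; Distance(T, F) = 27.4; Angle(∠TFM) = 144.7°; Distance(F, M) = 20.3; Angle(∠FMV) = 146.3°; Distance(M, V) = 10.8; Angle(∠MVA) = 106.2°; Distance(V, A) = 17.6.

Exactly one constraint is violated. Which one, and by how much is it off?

Distance(V, A) = 17.6 — off by 6.10.

Q = (0.00, 0.00) ✓; QR at -37.10° ✓; |QR| = 26.70 ✓; ∠QRJ = 76.80° ✓; |RJ| = 27.80 ✓; ∠RJT = 43.10° ✓; |JT| = 15.20 ✓; ∠JTF = 110.8° ✓; |TF| = 27.40 ✓; ∠TFM = 144.7° ✓; |FM| = 20.30 ✓; ∠FMV = 146.3° ✓; |MV| = 10.80 ✓; ∠MVA = 106.2° ✓; |VA| = 23.70 ✗.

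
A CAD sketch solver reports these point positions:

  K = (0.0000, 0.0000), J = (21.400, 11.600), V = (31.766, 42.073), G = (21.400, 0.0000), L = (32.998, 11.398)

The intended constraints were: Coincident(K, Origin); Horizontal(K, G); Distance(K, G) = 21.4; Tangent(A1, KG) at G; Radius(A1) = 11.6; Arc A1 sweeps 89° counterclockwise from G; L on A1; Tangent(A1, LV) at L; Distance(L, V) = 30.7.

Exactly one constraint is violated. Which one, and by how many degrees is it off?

Tangent(A1, LV) at L — off by 3.30°.

K = (0.00, 0.00) ✓; K.y = 0.00, G.y = 0.00 ✓; |KG| = 21.40 ✓; ∠(JG, GK) = 90.00° ✓; |JG| = 11.60 ✓; bearing(J→L) − bearing(J→G) = 89.00° ✓; |JL| = 11.60 ✓; ∠(JL, LV) = 86.70° ✗; |LV| = 30.70 ✓.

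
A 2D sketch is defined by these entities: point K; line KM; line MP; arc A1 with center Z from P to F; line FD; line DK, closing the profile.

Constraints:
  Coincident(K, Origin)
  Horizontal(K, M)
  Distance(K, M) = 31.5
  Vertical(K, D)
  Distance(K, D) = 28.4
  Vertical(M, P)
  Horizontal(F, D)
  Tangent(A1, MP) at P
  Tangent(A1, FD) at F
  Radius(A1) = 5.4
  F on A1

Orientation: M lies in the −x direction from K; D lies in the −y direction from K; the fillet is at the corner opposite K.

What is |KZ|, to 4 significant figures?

34.79

K is at the origin; KM is horizontal with |KM| = 31.5 and M on the −x side, so M = (-31.50, 0.000). KD is vertical with |KD| = 28.4 and D on the −y side, so D = (0.000, -28.40). The virtual corner opposite K is at (-31.50, -28.40). Tangency of A1 to MP means the radius ZP is perpendicular to MP and A1 meets FD tangentially, so ZF is at right angles to FD, with radius 5.4, so the center Z sits 5.4 in from both sides at Z = (-26.10, -23.00). Then |KZ| = |Z − K| = 34.79.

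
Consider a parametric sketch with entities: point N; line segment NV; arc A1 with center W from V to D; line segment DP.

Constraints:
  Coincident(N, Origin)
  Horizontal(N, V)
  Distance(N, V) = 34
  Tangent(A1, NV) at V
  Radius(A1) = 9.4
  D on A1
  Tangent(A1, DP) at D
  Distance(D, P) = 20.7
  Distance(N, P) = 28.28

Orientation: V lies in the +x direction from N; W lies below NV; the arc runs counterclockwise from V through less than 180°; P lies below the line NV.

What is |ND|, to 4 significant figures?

26.17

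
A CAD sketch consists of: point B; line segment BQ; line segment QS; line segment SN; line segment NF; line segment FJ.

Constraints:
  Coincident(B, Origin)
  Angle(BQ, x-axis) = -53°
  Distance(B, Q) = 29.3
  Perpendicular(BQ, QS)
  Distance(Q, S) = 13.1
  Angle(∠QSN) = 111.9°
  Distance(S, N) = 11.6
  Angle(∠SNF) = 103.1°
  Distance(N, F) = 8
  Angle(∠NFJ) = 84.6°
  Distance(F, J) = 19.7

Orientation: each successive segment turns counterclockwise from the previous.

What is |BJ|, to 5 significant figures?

31.099

B is at the origin; BQ runs at -53.0° with length 29.3, so Q = (17.633, -23.400). The perpendicularity gives QS at right angles to BQ, so QS runs at 37.000°; with |QS| = 13.1, S = (28.095, -15.516). ∠QSN = 111.9° gives SN at 105.10° from the x-axis; with |SN| = 11.6, N = (25.073, -4.3168). ∠SNF = 103.1° gives NF at -178.00° from the x-axis; with |NF| = 8.0, F = (17.078, -4.5960). ∠NFJ = 84.6° gives FJ at -82.600° from the x-axis; with |FJ| = 19.7, J = (19.616, -24.132). Then |BJ| = |J − B| = 31.099.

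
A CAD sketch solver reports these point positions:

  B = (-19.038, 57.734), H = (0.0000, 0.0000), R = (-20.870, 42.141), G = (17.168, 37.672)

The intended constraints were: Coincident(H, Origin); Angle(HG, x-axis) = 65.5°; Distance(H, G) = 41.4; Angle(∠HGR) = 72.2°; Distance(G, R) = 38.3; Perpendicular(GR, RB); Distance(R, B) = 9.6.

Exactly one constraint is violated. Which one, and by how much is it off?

Distance(R, B) = 9.6 — off by 6.10.

H = (0.00, 0.00) ✓; HG at 65.50° ✓; |HG| = 41.40 ✓; ∠HGR = 72.20° ✓; |GR| = 38.30 ✓; ∠(GR, RB) = 90.00° ✓; |RB| = 15.70 ✗.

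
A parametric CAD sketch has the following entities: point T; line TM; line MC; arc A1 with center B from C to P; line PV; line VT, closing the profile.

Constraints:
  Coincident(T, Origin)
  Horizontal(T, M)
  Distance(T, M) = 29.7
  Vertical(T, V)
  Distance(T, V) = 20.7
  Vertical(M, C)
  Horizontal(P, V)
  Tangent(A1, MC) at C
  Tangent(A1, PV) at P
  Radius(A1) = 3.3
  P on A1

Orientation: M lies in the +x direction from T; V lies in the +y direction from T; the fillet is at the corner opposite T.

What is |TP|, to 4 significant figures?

33.55

T is at the origin; TM is horizontal with |TM| = 29.7 and M on the +x side, so M = (29.70, 0.000). T and V share the same x with |TV| = 20.7 and V on the +y side, so V = (0.000, 20.70). The virtual corner opposite T is at (29.70, 20.70). The tangent condition forces BC to be normal to MC and A1 meets PV tangentially, so BP is at right angles to PV, with radius 3.3, so the center B sits 3.3 in from both sides at B = (26.40, 17.40). That places the tangent points at C = (29.70, 17.40) on MC and P = (26.40, 20.70) on PV. Then |TP| = |P − T| = 33.55.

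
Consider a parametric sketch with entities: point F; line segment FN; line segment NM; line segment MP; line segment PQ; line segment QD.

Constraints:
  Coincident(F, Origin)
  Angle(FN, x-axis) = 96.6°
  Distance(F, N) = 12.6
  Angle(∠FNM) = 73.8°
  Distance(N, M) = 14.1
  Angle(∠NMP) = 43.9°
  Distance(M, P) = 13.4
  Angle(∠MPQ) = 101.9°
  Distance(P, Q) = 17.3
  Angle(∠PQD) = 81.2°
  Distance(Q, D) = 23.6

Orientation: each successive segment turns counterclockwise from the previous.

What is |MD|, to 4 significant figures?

19.36

F is at the origin; FN runs at 96.6° with length 12.6, so N = (-1.448, 12.52). ∠FNM = 73.8° gives NM at -157.2° from the x-axis; with |NM| = 14.1, M = (-14.45, 7.053). ∠NMP = 43.9° gives MP at -21.10° from the x-axis; with |MP| = 13.4, P = (-1.945, 2.229). ∠MPQ = 101.9° gives PQ at 57.00° from the x-axis; with |PQ| = 17.3, Q = (7.477, 16.74). ∠PQD = 81.2° gives QD at 155.8° from the x-axis; with |QD| = 23.6, D = (-14.05, 26.41). Then |MD| = |D − M| = 19.36.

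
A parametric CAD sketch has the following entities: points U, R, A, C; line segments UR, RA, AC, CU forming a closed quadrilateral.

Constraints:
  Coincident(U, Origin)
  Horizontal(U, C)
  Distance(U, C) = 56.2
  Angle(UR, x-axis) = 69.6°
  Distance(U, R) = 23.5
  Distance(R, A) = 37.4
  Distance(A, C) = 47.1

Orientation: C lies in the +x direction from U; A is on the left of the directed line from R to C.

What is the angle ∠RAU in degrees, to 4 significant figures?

13.07°

Checks: UR at 69.60° ✓; |RA| = 37.40 ✓; |AC| = 47.10 ✓.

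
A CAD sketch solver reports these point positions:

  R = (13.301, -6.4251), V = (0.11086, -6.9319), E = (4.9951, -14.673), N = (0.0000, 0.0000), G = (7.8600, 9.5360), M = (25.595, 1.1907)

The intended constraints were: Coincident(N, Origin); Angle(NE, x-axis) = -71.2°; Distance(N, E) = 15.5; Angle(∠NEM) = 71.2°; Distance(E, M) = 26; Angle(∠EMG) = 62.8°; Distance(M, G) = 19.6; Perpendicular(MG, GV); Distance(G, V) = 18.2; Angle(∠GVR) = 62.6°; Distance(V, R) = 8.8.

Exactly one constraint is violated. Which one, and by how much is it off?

Distance(V, R) = 8.8 — off by 4.40.

N = (0.00, 0.00) ✓; NE at -71.20° ✓; |NE| = 15.50 ✓; ∠NEM = 71.20° ✓; |EM| = 26.00 ✓; ∠EMG = 62.80° ✓; |MG| = 19.60 ✓; ∠(MG, GV) = 90.00° ✓; |GV| = 18.20 ✓; ∠GVR = 62.60° ✓; |VR| = 13.20 ✗.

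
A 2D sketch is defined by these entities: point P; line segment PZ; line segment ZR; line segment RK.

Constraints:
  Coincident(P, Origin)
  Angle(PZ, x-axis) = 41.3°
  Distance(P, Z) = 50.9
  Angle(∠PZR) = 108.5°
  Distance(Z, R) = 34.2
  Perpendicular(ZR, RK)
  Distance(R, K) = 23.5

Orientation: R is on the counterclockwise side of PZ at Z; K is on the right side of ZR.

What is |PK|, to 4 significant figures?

87.67

∠PZR = 108.5°, so ZR runs at 41.3° + (180° − 108.5°) = 112.8° from the x-axis; with |ZR| = 34.2, R = Z + 34.2·(cos 112.8°, sin 112.8°) = (24.99, 65.12). ZR is perpendicular to RK; with |RK| = 23.5 on the right of ZR, K = R + 23.5·(0.9219, 0.3875) = (46.65, 74.23). Then |PK| = |K − P| = 87.67.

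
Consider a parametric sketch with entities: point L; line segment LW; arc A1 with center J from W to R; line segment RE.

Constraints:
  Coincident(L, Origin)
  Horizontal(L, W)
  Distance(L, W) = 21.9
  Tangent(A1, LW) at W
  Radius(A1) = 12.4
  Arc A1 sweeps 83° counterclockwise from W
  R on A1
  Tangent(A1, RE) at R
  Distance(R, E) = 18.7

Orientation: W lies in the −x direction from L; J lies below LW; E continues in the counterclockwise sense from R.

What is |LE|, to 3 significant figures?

46.9

L is at the origin; L and W share the same y with |LW| = 21.9 and W on the −x side, so W = (-21.9, 0.00). The tangent condition forces JW to be normal to LW, so J = W + (0, -12.4) = (-21.9, -12.4). On A1, W sits at bearing 90° from J; an 83° counterclockwise sweep puts R at bearing 173°, so R = J + 12.4·(cos 173°, sin 173°) = (-34.2, -10.9). Tangency of A1 to RE means the radius JR is perpendicular to RE, so RE runs along (−sin 173°, cos 173°); with |RE| = 18.7, E = (-36.5, -29.4). Then |LE| = |E − L| = 46.9.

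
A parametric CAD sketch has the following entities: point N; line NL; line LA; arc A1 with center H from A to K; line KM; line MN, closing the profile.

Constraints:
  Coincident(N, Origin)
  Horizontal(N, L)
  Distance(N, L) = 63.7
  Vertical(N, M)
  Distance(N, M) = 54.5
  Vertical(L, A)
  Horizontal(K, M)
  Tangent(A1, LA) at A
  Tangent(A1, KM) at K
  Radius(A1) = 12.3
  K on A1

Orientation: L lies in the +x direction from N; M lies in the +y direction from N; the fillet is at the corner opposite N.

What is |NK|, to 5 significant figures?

74.915

N is at the origin; N and L share the same y with |NL| = 63.7 and L on the +x side, so L = (63.700, 0.0000). N and M share the same x with |NM| = 54.5 and M on the +y side, so M = (0.0000, 54.500). The virtual corner opposite N is at (63.700, 54.500). A1 meets LA tangentially, so HA is at right angles to LA and since A1 is tangent to KM there, HK ⟂ KM, with radius 12.3, so the center H sits 12.3 in from both sides at H = (51.400, 42.200). That places the tangent points at A = (63.700, 42.200) on LA and K = (51.400, 54.500) on KM. Then |NK| = |K − N| = 74.915.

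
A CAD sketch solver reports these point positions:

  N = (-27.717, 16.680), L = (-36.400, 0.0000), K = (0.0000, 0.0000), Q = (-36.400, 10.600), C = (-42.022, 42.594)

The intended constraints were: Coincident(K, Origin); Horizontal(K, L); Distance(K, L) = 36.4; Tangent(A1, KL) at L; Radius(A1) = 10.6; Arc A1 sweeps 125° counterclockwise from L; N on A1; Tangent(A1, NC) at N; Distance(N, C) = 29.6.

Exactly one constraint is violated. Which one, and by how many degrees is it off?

Tangent(A1, NC) at N — off by 6.10°.

K = (0.00, 0.00) ✓; K.y = 0.00, L.y = 0.00 ✓; |KL| = 36.40 ✓; ∠(QL, LK) = 90.00° ✓; |QL| = 10.60 ✓; bearing(Q→N) − bearing(Q→L) = 125.0° ✓; |QN| = 10.60 ✓; ∠(QN, NC) = 96.10° ✗; |NC| = 29.60 ✓.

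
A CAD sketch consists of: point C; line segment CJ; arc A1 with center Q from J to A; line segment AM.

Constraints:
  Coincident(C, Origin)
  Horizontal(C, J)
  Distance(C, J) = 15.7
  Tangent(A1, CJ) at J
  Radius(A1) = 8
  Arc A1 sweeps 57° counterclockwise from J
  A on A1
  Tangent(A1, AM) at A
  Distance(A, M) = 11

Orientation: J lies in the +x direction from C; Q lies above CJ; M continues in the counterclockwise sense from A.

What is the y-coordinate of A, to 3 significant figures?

3.64

C is at the origin; CJ is horizontal with |CJ| = 15.7 and J on the +x side, so J = (15.7, 0.00). Since A1 is tangent to CJ there, QJ ⟂ CJ, so Q = J + (0, 8) = (15.7, 8.00). On A1, J sits at bearing -90° from Q; a 57° counterclockwise sweep puts A at bearing -33°, so A = Q + 8.0·(cos -33°, sin -33°) = (22.4, 3.64). So A.y = 3.64.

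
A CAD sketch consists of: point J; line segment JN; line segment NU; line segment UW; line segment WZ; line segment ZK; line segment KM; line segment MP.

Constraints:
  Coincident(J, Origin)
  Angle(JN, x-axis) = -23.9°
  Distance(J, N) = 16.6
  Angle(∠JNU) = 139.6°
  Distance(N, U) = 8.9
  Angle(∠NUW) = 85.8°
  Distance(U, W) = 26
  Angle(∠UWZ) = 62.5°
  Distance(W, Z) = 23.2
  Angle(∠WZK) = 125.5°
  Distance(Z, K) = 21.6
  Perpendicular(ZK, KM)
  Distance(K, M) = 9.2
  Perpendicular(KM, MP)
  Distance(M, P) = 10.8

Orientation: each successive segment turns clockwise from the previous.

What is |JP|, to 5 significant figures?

11.857

J is at the origin; JN runs at -23.9° with length 16.6, so N = (15.177, -6.7254). ∠JNU = 139.6° gives NU at -64.300° from the x-axis; with |NU| = 8.9, U = (19.036, -14.745). ∠NUW = 85.8° gives UW at -158.50° from the x-axis; with |UW| = 26.0, W = (-5.1547, -24.274). ∠UWZ = 62.5° gives WZ at 84.000° from the x-axis; with |WZ| = 23.2, Z = (-2.7296, -1.2011). ∠WZK = 125.5° gives ZK at 29.500° from the x-axis; with |ZK| = 21.6, K = (16.070, 9.4353). ZK ⟂ KM, so KM runs at -60.500°; with |KM| = 9.2, M = (20.600, 1.4280). KM ⟂ MP, so MP runs at -150.50°; with |MP| = 10.8, P = (11.201, -3.8902). Then |JP| = |P − J| = 11.857.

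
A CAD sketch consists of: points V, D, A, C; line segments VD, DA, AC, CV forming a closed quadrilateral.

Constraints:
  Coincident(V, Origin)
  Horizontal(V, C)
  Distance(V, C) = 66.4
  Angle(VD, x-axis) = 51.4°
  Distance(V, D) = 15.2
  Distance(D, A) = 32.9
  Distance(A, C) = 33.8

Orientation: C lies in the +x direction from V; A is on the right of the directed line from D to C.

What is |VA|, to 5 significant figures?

35.520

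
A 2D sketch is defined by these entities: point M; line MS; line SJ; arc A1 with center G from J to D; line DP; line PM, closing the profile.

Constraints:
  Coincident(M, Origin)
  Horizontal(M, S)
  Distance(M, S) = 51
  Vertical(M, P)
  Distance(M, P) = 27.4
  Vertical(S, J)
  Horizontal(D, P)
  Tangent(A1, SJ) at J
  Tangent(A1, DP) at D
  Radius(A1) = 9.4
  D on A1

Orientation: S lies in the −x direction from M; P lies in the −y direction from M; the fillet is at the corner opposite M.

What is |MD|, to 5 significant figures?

49.813

The virtual corner opposite M is at (-51.000, -27.400). The tangent condition forces GJ to be normal to SJ and tangency of A1 to DP means the radius GD is perpendicular to DP, with radius 9.4, so the center G sits 9.4 in from both sides at G = (-41.600, -18.000). That places the tangent points at J = (-51.000, -18.000) on SJ and D = (-41.600, -27.400) on DP. Then |MD| = |D − M| = 49.813.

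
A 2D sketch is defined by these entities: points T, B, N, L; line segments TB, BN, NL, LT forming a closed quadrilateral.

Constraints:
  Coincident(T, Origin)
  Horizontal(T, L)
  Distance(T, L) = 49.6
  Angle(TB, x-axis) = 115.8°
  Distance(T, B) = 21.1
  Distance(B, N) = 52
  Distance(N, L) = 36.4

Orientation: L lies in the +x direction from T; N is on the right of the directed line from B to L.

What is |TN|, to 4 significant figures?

31.46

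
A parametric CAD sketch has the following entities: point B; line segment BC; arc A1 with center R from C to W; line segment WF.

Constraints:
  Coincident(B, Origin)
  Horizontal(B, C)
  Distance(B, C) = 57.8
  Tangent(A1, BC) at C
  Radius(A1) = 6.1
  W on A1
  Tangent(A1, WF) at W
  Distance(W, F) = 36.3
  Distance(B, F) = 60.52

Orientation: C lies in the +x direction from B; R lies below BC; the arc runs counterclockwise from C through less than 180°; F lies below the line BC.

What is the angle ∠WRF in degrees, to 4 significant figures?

80.46°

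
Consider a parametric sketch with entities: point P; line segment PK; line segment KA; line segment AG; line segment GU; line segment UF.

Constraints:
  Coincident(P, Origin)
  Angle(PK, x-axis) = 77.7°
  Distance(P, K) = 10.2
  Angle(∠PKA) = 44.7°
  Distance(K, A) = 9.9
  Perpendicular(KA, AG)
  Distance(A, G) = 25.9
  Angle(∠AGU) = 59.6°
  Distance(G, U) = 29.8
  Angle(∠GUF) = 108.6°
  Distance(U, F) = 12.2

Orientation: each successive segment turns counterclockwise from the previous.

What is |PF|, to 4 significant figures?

22.17

∠AGU = 59.6° gives GU at 63.40° from the x-axis; with |GU| = 29.8, U = (21.32, 9.498). ∠GUF = 108.6° gives UF at 134.8° from the x-axis; with |UF| = 12.2, F = (12.72, 18.15). Then |PF| = |F − P| = 22.17.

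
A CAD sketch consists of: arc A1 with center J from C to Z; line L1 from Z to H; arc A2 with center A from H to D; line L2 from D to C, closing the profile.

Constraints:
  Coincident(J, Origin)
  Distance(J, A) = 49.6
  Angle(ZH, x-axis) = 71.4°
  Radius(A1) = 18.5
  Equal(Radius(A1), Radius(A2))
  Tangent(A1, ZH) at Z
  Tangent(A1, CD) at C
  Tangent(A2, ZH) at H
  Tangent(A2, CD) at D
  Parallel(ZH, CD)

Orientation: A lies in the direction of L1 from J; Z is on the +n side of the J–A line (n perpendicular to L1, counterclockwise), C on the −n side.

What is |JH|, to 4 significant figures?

52.94

The slot axis is L1's direction at 71.4°, so u = (cos 71.4°, sin 71.4°) = (0.3190, 0.9478) and n = (−sin 71.4°, cos 71.4°) = (-0.9478, 0.3190). J is at the origin and A lies 49.6 along u from J, so A = 49.6·u = (15.82, 47.01). Tangency of A1 to both parallel lines with radius 18.5 puts Z and C at J ± 18.5·n: Z = (-17.53, 5.901), C = (17.53, -5.901). Equal radii place H and D the same way about A: H = A + 18.5·n = (-1.713, 52.91), D = A − 18.5·n = (33.35, 41.11). Then |JH| = |H − J| = 52.94.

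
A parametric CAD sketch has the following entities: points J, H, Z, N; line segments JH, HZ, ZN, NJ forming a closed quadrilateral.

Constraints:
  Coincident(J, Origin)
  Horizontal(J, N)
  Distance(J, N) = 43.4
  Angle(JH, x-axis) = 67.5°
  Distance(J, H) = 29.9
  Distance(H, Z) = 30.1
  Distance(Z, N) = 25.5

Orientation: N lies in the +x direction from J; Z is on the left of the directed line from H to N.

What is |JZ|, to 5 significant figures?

48.637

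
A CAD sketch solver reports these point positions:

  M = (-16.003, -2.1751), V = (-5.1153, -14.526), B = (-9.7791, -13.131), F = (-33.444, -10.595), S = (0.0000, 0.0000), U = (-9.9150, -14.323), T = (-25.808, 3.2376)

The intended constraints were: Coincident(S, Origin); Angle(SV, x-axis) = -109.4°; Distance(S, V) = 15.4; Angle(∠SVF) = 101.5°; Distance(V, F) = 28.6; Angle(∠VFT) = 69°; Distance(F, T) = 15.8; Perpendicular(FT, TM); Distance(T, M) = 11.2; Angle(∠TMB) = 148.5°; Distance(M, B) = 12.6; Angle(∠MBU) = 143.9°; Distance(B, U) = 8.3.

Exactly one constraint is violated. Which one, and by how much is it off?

Distance(B, U) = 8.3 — off by 7.10.

S = (0.00, 0.00) ✓; SV at -109.4° ✓; |SV| = 15.40 ✓; ∠SVF = 101.5° ✓; |VF| = 28.60 ✓; ∠VFT = 69.00° ✓; |FT| = 15.80 ✓; ∠(FT, TM) = 90.00° ✓; |TM| = 11.20 ✓; ∠TMB = 148.5° ✓; |MB| = 12.60 ✓; ∠MBU = 143.9° ✓; |BU| = 1.200 ✗.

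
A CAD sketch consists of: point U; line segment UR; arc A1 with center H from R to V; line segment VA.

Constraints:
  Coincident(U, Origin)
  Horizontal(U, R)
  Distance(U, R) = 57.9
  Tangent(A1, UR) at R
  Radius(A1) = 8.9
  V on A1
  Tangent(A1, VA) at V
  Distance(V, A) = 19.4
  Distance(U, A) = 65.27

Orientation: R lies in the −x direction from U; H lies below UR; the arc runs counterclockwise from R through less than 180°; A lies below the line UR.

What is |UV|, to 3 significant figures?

67.2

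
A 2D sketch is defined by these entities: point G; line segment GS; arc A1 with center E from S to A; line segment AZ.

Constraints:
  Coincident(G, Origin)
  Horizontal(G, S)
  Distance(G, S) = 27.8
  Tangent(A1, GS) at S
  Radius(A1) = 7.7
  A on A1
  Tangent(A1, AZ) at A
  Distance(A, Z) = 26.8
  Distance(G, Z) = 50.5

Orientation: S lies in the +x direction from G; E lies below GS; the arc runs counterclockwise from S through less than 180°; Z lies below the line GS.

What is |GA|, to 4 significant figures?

24.83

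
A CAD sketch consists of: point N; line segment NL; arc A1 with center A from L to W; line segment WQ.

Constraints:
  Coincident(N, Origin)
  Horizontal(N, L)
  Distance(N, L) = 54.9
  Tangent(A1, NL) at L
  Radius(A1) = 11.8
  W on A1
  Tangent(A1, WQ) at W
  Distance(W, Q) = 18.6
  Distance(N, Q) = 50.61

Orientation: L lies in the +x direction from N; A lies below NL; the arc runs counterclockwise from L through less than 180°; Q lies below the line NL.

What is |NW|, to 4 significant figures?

44.45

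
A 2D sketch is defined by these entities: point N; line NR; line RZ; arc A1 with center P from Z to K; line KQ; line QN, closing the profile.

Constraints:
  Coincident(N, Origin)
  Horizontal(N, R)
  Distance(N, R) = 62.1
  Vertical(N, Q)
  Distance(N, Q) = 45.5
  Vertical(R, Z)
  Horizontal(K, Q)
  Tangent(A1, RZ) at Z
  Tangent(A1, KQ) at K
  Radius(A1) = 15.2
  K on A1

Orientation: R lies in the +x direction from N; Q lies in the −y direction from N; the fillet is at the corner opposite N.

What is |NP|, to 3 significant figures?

55.8

N and Q share the same x with |NQ| = 45.5 and Q on the −y side, so Q = (0.00, -45.5). The virtual corner opposite N is at (62.1, -45.5). The tangent condition forces PZ to be normal to RZ and the tangent condition forces PK to be normal to KQ, with radius 15.2, so the center P sits 15.2 in from both sides at P = (46.9, -30.3). Then |NP| = |P − N| = 55.8.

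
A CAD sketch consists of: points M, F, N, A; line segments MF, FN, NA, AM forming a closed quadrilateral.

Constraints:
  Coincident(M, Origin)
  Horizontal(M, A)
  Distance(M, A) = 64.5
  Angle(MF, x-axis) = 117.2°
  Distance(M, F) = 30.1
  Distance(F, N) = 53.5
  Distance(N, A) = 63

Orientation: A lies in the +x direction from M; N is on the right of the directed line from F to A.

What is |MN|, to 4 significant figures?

23.74

Checks: |FN| = 53.50 ✓; |NA| = 63.00 ✓.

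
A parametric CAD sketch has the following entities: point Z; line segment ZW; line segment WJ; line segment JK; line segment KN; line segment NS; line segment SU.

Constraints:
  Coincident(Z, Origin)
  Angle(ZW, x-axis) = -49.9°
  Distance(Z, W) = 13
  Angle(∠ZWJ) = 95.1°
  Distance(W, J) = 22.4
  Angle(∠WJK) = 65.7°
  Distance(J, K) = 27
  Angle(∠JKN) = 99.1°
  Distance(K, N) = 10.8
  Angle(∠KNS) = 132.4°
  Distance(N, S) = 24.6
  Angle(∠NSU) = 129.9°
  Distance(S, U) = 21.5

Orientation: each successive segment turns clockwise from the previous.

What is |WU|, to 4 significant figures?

20.01

Z is at the origin; ZW runs at -49.9° with length 13.0, so W = (8.374, -9.944). ∠ZWJ = 95.1° gives WJ at -134.8° from the x-axis; with |WJ| = 22.4, J = (-7.410, -25.84). ∠WJK = 65.7° gives JK at 110.9° from the x-axis; with |JK| = 27.0, K = (-17.04, -0.6148). ∠JKN = 99.1° gives KN at 30.00° from the x-axis; with |KN| = 10.8, N = (-7.689, 4.785). ∠KNS = 132.4° gives NS at -17.60° from the x-axis; with |NS| = 24.6, S = (15.76, -2.653). ∠NSU = 129.9° gives SU at -67.70° from the x-axis; with |SU| = 21.5, U = (23.92, -22.55). Then |WU| = |U − W| = 20.01.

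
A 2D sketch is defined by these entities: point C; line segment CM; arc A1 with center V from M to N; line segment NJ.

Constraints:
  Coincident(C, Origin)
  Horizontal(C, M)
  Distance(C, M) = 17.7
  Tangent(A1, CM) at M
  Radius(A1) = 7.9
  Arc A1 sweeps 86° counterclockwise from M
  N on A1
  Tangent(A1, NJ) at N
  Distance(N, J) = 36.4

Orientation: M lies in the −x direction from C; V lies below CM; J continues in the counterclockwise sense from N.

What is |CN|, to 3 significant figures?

26.6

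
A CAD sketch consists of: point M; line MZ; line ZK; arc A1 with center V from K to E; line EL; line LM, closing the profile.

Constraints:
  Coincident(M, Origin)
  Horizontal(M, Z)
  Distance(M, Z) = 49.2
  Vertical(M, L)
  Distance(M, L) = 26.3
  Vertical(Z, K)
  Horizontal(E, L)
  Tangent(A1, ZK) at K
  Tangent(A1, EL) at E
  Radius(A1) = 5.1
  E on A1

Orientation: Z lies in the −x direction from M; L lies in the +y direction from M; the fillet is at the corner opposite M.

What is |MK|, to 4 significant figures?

53.57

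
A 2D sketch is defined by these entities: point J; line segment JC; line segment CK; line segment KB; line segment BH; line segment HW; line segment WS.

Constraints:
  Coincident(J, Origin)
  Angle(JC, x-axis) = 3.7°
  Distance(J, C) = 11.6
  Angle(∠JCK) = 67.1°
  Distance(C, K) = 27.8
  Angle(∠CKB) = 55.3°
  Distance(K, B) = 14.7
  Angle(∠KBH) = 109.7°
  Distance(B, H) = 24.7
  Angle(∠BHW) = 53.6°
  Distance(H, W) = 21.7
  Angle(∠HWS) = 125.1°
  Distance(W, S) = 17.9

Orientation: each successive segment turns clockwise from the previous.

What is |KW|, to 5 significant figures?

17.166

J is at the origin; JC runs at 3.7° with length 11.6, so C = (11.576, 0.74857). ∠JCK = 67.1° gives CK at -109.20° from the x-axis; with |CK| = 27.8, K = (2.4333, -25.505). ∠CKB = 55.3° gives KB at 126.10° from the x-axis; with |KB| = 14.7, B = (-6.2279, -13.628). ∠KBH = 109.7° gives BH at 55.800° from the x-axis; with |BH| = 24.7, H = (7.6556, 6.8013). ∠BHW = 53.6° gives HW at -70.600° from the x-axis; with |HW| = 21.7, W = (14.863, -13.667). Then |KW| = |W − K| = 17.166.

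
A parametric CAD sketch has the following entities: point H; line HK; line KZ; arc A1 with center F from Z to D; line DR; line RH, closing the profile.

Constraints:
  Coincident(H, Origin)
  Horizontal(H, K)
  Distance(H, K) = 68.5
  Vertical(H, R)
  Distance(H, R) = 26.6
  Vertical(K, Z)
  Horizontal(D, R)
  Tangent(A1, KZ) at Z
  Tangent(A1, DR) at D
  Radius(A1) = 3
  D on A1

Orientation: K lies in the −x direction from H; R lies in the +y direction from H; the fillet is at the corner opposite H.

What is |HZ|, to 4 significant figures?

72.45

The virtual corner opposite H is at (-68.50, 26.60). A1 meets KZ tangentially, so FZ is at right angles to KZ and since A1 is tangent to DR there, FD ⟂ DR, with radius 3.0, so the center F sits 3.0 in from both sides at F = (-65.50, 23.60). That places the tangent points at Z = (-68.50, 23.60) on KZ and D = (-65.50, 26.60) on DR. Then |HZ| = |Z − H| = 72.45.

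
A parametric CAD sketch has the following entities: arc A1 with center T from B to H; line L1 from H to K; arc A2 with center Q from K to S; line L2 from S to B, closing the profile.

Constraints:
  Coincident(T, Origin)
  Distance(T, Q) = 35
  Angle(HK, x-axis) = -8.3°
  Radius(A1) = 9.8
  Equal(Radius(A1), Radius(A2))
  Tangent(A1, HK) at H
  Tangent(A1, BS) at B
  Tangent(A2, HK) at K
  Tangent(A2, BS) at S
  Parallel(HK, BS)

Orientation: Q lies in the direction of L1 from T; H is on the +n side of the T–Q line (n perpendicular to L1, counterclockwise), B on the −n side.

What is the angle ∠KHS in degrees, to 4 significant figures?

29.25°

Tangency of A1 to both parallel lines with radius 9.8 puts H and B at T ± 9.8·n: H = (1.415, 9.697), B = (-1.415, -9.697). Equal radii place K and S the same way about Q: K = Q + 9.8·n = (36.05, 4.645), S = Q − 9.8·n = (33.22, -14.75). Then cos ∠KHS = HK·HS / (|HK||HS|), giving 29.25°.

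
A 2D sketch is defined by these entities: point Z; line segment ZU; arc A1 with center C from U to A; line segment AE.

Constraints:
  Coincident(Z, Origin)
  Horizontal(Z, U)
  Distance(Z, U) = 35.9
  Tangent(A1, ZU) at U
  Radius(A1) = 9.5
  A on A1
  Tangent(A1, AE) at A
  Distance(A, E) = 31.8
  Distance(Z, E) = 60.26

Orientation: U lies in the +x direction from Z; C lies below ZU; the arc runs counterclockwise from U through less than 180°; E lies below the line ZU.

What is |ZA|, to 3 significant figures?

31.1

Z is at the origin; Z and U share the same y with |ZU| = 35.9 and U on the +x side, so U = (35.9, 0.00). The tangent condition forces CU to be normal to ZU, so C = U + (0, -9.5) = (35.9, -9.50). Since CA ⟂ AE (tangency), |CE| = √(9.5² + 31.8²) = 33.2 regardless of where A sits on A1. So E lies on both circle(Z, 60.26) and circle(C, 33.2); the below-ZU intersection is E = (43.4, -41.8). A is the foot of the tangent from E: A = (27.6, -14.2).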